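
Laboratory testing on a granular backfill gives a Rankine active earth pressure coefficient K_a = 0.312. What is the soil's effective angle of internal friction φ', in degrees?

K_a = tan²(45° − φ/2) ⇒ 45° − φ/2 = arctan(√0.312) = 29.19°.
φ = 2(45° − 29.19°) = 31.63°.

31.6°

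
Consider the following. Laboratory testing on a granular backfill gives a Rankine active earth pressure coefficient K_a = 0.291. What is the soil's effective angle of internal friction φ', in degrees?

33.3°

K_a = tan²(45° − φ/2) ⇒ 45° − φ/2 = arctan(√0.291) = 28.34°.
φ = 2(45° − 28.34°) = 33.31°.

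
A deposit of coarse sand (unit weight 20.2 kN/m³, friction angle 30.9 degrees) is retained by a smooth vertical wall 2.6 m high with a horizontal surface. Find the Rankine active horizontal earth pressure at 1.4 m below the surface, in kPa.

9.09 kPa

K_a = (1 − sin φ)/(1 + sin φ) = 0.3214.
σ_h = K_a γ z = 0.3214 × 20.2 × 1.4 = 9.089 kPa.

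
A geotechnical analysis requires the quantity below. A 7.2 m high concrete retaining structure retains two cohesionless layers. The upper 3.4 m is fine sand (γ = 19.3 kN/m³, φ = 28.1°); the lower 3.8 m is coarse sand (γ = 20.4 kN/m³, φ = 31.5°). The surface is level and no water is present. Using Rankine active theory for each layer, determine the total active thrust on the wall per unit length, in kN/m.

165 kN/m

K_a1 = tan²(45°−28.1°/2) = 0.3596; K_a2 = tan²(45°−31.5°/2) = 0.3136.
Layer 1: σ at base = K_a1 γ₁ h₁ = 23.60 kPa; P₁ = ½×23.60×3.4 = 40.12.
Layer 2: σ_v at top = γ₁h₁ = 65.62; σ_h top = K_a2×65.62 = 20.58; σ_h base = K_a2×(65.62+20.4×3.8) = 44.89.
P₂ = ½(20.58+44.89)×3.8 = 124.4. Total P_a = 40.12+124.4 = 164.5 kN/m.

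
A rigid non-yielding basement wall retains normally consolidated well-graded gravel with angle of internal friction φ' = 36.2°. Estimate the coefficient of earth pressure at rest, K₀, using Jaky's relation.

0.409

K₀ = 1 − sin φ' = 1 − sin 36.2° = 0.4094.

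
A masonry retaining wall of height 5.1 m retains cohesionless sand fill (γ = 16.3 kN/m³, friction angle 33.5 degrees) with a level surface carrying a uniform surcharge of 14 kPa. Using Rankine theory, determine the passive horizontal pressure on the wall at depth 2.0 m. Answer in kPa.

K_p = (1 + sin φ)/(1 − sin φ) = 3.464.
σ_v = γz + q = 16.3 × 2.0 + 14 = 46.60 kPa.
σ_h = K_p σ_v = 3.464 × 46.60 = 161.4 kPa.

161 kPa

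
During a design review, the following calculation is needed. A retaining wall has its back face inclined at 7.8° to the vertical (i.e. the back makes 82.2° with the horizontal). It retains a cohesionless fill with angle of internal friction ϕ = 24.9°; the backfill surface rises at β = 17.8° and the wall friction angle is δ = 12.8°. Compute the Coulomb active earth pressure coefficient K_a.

K_a = sin²(α+φ) / [sin²α · sin(α−δ) · (1 + √{sin(φ+δ)sin(φ−β) / (sin(α−δ)sin(α+β))})²].
With α = 82.2°, φ = 24.9°, δ = 12.8°, β = 17.8°: K_a = 0.6009.

0.601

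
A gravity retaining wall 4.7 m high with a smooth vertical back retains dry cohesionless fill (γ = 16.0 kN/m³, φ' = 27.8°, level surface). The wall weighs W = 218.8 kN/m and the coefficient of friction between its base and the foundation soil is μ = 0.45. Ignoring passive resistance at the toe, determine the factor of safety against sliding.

1.53

K_a = tan²(45° − 27.8°/2) = 0.3639.
P_a = ½K_aγH² = 0.5×0.3639×16.0×4.7² = 64.31 kN/m, acting at H/3 = 1.567 m above the base.
FS_sliding = μW / P_a = 0.45×218.8 / 64.31 = 1.531.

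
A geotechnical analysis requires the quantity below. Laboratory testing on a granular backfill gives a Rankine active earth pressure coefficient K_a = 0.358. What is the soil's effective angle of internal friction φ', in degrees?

28.2°

K_a = tan²(45° − φ/2) ⇒ 45° − φ/2 = arctan(√0.358) = 30.89°.
φ = 2(45° − 30.89°) = 28.21°.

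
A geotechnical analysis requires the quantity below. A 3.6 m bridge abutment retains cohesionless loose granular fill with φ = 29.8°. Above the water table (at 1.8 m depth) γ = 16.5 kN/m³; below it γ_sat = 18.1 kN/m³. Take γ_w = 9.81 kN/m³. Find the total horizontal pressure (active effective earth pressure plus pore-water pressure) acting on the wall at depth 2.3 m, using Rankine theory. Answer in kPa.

16.3 kPa

K_a = (1 − sin φ)/(1 + sin φ) = 0.3360.
γ' = 18.1 − 9.81 = 8.290 kN/m³.
Effective vertical stress at 2.3 m: σ'_v = 16.5×1.8 + 8.290×0.500 = 33.84 kPa.
σ'_h = K_a σ'_v = 0.3360 × 33.84 = 11.37 kPa; u = γ_w × 0.500 = 4.905 kPa.
Total σ_h = 11.37 + 4.905 = 16.28 kPa.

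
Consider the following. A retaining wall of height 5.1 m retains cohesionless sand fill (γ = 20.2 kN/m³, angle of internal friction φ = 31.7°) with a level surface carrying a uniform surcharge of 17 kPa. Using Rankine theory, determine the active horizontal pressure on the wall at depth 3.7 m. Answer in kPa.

K_a = (1 − sin φ)/(1 + sin φ) = 0.3111.
σ_v = γz + q = 20.2 × 3.7 + 17 = 91.74 kPa.
σ_h = K_a σ_v = 0.3111 × 91.74 = 28.54 kPa.

28.5 kPa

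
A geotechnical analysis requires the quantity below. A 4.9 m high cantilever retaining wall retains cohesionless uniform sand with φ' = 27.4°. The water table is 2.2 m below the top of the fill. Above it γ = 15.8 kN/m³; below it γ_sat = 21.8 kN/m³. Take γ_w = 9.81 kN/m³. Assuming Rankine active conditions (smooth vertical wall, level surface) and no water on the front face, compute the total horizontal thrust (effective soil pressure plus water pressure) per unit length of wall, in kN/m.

101 kN/m

K_a = tan²(45° − φ/2) = 0.3697.
γ' = 21.8 − 9.81 = 11.99 kN/m³. Depth below WT = 2.7 m.
σ'_h at WT = K_a γ d_w = 12.85 kPa; at base = 12.85 + K_a γ' × 2.7 = 24.82 kPa.
P₁ (0–2.2 m) = ½×12.85×2.2 = 14.13. P₂ (2.2–4.9 m) = ½(12.85+24.82)×2.7 = 50.85.
P_w = ½ γ_w h₂² = 0.5×9.81×2.7² = 35.76. Total = 14.13+50.85+35.76 = 100.7 kN/m.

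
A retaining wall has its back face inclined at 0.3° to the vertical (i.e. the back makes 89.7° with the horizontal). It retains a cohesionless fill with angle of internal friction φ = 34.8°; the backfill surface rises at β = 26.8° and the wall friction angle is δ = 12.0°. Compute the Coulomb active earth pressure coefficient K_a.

0.387

K_a = sin²(α+φ) / [sin²α · sin(α−δ) · (1 + √{sin(φ+δ)sin(φ−β) / (sin(α−δ)sin(α+β))})²].
With α = 89.7°, φ = 34.8°, δ = 12.0°, β = 26.8°: K_a = 0.3868.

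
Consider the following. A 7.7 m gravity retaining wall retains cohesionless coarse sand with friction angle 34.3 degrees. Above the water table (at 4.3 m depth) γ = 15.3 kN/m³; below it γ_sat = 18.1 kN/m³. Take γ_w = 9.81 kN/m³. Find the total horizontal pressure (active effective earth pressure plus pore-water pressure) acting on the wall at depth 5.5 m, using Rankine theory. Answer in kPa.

32.9 kPa

K_a = (1 − sin φ)/(1 + sin φ) = 0.2792.
γ' = 18.1 − 9.81 = 8.290 kN/m³.
Effective vertical stress at 5.5 m: σ'_v = 15.3×4.3 + 8.290×1.20 = 75.74 kPa.
σ'_h = K_a σ'_v = 0.2792 × 75.74 = 21.14 kPa; u = γ_w × 1.20 = 11.77 kPa.
Total σ_h = 21.14 + 11.77 = 32.92 kPa.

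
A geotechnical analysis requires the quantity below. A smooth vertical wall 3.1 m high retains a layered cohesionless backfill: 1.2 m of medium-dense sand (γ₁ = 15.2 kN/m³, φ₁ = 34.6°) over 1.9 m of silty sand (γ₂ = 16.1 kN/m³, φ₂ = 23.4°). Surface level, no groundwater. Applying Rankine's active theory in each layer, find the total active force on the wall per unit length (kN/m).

K_a1 = tan²(45°−34.6°/2) = 0.2756; K_a2 = tan²(45°−23.4°/2) = 0.4315.
Layer 1: σ at base = K_a1 γ₁ h₁ = 5.028 kPa; P₁ = ½×5.028×1.2 = 3.017.
Layer 2: σ_v at top = γ₁h₁ = 18.24; σ_h top = K_a2×18.24 = 7.870; σ_h base = K_a2×(18.24+16.1×1.9) = 21.07.
P₂ = ½(7.870+21.07)×1.9 = 27.49. Total P_a = 3.017+27.49 = 30.51 kN/m.

30.5 kN/m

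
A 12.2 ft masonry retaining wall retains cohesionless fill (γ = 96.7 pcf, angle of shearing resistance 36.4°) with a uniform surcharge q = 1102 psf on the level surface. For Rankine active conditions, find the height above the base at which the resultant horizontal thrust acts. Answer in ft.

K_a = 0.2552.
Triangular part P₁ = ½K_aγH² = 1836 at H/3 = 4.067 ft; rectangular part P₂ = K_a q H = 3431 at H/2 = 6.100 ft.
ȳ = (P₁·4.067 + P₂·6.100)/(P₁+P₂) = 5.391 ft.

5.39 ft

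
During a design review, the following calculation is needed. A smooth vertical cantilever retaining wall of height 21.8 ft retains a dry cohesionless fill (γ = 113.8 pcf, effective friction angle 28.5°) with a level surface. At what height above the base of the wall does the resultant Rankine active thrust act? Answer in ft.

7.27 ft

K_a = 0.3540.
The pressure distribution is triangular, so the resultant acts at H/3 above the base = 21.8/3 = 7.267 ft.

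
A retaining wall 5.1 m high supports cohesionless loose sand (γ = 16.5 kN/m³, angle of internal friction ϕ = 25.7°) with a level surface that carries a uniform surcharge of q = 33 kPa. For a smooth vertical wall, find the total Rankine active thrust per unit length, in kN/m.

K_a = tan²(45° − φ/2) = 0.3950.
Soil triangle: ½ K_a γ H² = 0.5×0.3950×16.5×5.1² = 84.77 kN/m.
Surcharge rectangle: K_a q H = 0.3950×33×5.1 = 66.48 kN/m.
Total = 84.77 + 66.48 = 151.3 kN/m.

151 kN/m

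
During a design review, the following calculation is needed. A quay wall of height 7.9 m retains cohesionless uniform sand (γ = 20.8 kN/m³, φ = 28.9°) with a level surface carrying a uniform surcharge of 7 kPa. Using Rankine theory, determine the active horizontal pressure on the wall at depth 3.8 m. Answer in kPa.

K_a = (1 − sin φ)/(1 + sin φ) = 0.3484.
σ_v = γz + q = 20.8 × 3.8 + 7 = 86.04 kPa.
σ_h = K_a σ_v = 0.3484 × 86.04 = 29.97 kPa.

30.0 kPa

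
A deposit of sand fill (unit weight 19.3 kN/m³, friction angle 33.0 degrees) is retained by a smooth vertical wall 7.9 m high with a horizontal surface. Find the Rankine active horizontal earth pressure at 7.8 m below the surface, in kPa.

K_a = (1 − sin φ)/(1 + sin φ) = 0.2948.
σ_h = K_a γ z = 0.2948 × 19.3 × 7.8 = 44.38 kPa.

44.4 kPa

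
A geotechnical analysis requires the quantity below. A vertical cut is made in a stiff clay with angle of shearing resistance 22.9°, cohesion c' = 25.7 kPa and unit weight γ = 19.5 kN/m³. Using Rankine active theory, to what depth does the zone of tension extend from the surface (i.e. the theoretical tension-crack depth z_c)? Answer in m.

3.97 m

K_a = tan²(45° − 22.9°/2) = 0.4398; √K_a = 0.6631.
The active pressure is zero where K_a γ z = 2c√K_a, so z_c = 2c/(γ√K_a) = 2×25.7/(19.5×0.6631) = 3.975 m.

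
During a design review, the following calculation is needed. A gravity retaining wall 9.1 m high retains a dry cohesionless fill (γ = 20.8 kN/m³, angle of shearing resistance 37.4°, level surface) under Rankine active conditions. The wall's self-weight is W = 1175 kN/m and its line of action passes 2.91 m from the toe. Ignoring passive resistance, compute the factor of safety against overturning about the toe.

K_a = tan²(45° − 37.4°/2) = 0.2443.
P_a = ½K_aγH² = 0.5×0.2443×20.8×9.1² = 210.4 kN/m, acting at H/3 = 3.033 m above the base.
Overturning moment M_o = P_a × H/3 = 210.4 × 3.033 = 638.1.
Resisting moment M_r = W × 2.91 = 1175 × 2.91 = 3419.
FS_overturning = M_r/M_o = 3419/638.1 = 5.358.

5.36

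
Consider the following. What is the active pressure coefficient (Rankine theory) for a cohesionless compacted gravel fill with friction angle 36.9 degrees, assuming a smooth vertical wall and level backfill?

K_a = (1 − sin φ)/(1 + sin φ) = (1 − sin 36.9°)/(1 + sin 36.9°) = 0.2497.

0.250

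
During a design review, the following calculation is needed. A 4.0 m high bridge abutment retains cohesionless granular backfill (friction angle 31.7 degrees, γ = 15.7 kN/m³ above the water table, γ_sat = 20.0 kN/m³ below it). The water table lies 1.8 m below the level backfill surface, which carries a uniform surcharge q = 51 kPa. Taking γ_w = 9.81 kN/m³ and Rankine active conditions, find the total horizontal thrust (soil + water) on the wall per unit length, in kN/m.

K_a = tan²(45° − φ/2) = 0.3111.
γ' = 20.0 − 9.81 = 10.19 kN/m³. h₂ = H − d_w = 2.2 m.
σ'_h: at surface K_a·q = 15.86; at WT K_a(q+γd_w) = 24.66; at base K_a(q+γd_w+γ'h₂) = 31.63 kPa.
P₁ = ½(15.86+24.66)×1.8 = 36.47; P₂ = ½(24.66+31.63)×2.2 = 61.91; P_w = ½γ_w h₂² = 23.74.
Total = 36.47+61.91+23.74 = 122.1 kN/m.

122 kN/m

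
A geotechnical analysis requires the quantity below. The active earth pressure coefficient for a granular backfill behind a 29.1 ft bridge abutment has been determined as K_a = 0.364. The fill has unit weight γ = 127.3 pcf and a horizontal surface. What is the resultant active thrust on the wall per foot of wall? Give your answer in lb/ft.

P = ½ K_a γ H² = 0.5 × 0.364 × 127.3 × 29.1² = 19620 lb/ft.

19600 lb/ft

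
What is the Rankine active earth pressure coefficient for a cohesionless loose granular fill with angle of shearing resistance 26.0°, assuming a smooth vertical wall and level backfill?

K_a = tan²(45° − φ/2) = tan²(32.00°) = 0.3905.

0.390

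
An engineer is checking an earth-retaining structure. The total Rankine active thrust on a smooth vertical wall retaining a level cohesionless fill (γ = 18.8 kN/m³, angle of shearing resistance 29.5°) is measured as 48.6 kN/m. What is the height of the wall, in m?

K_a = 0.3401. P_a = ½ K_a γ H² ⇒ H = √(2P_a/(K_a γ)).
H = √(2×48.6/(0.3401×18.8)) = 3.899 m.

3.90 m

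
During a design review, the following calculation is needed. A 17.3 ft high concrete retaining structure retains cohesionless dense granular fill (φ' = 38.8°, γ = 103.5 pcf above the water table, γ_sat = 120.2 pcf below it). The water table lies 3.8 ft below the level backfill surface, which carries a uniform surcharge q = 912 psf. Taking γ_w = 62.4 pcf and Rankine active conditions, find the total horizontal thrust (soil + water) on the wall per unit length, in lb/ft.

11900 lb/ft

K_a = tan²(45° − φ/2) = 0.2296.
γ' = 120.2 − 62.4 = 57.80 pcf. h₂ = H − d_w = 13.5 ft.
σ'_h: at surface K_a·q = 209.4; at WT K_a(q+γd_w) = 299.6; at base K_a(q+γd_w+γ'h₂) = 478.8 psf.
P₁ = ½(209.4+299.6)×3.8 = 967.1; P₂ = ½(299.6+478.8)×13.5 = 5254; P_w = ½γ_w h₂² = 5686.
Total = 967.1+5254+5686 = 11910 lb/ft.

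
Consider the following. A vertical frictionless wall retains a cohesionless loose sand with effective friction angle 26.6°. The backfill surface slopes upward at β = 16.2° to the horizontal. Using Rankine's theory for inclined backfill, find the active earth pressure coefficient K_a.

0.447

K_a = cos β · (cos β − √(cos²β − cos²φ)) / (cos β + √(cos²β − cos²φ)).
cos β = 0.9603, cos φ = 0.8942, √(cos²β − cos²φ) = 0.3502.
K_a = 0.9603 × (0.9603 − 0.3502)/(0.9603 + 0.3502) = 0.4470.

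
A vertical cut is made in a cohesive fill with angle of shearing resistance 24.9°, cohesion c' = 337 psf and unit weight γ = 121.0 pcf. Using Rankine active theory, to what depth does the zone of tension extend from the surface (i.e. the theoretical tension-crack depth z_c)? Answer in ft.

8.73 ft

K_a = tan²(45° − 24.9°/2) = 0.4074; √K_a = 0.6383.
The active pressure is zero where K_a γ z = 2c√K_a, so z_c = 2c/(γ√K_a) = 2×337/(121.0×0.6383) = 8.727 ft.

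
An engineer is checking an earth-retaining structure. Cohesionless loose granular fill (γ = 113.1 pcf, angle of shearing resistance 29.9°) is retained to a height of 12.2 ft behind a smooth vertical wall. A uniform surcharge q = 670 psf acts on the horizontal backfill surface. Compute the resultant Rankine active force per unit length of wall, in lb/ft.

5550 lb/ft

K_a = tan²(45° − φ/2) = 0.3347.
Soil triangle: ½ K_a γ H² = 0.5×0.3347×113.1×12.2² = 2817 lb/ft.
Surcharge rectangle: K_a q H = 0.3347×670×12.2 = 2736 lb/ft.
Total = 2817 + 2736 = 5553 lb/ft.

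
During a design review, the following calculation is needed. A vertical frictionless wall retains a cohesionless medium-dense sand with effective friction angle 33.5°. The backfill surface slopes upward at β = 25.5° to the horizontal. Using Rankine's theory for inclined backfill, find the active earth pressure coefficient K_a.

0.403

K_a = cos β · (cos β − √(cos²β − cos²φ)) / (cos β + √(cos²β − cos²φ)).
cos β = 0.9026, cos φ = 0.8339, √(cos²β − cos²φ) = 0.3454.
K_a = 0.9026 × (0.9026 − 0.3454)/(0.9026 + 0.3454) = 0.4030.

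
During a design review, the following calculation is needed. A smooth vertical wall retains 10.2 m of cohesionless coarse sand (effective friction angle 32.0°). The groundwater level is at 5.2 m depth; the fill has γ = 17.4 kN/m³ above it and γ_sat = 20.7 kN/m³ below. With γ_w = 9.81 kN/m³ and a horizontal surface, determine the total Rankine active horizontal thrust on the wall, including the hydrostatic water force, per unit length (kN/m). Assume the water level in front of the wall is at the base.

376 kN/m

K_a = tan²(45° − φ/2) = 0.3073.
γ' = 20.7 − 9.81 = 10.89 kN/m³. Depth below WT = 5.0 m.
σ'_h at WT = K_a γ d_w = 27.80 kPa; at base = 27.80 + K_a γ' × 5.0 = 44.53 kPa.
P₁ (0–5.2 m) = ½×27.80×5.2 = 72.28. P₂ (5.2–10.2 m) = ½(27.80+44.53)×5.0 = 180.8.
P_w = ½ γ_w h₂² = 0.5×9.81×5.0² = 122.6. Total = 72.28+180.8+122.6 = 375.7 kN/m.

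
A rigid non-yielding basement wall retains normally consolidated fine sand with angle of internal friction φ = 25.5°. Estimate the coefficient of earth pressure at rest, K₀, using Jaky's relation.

K₀ = 1 − sin φ' = 1 − sin 25.5° = 0.5695.

0.569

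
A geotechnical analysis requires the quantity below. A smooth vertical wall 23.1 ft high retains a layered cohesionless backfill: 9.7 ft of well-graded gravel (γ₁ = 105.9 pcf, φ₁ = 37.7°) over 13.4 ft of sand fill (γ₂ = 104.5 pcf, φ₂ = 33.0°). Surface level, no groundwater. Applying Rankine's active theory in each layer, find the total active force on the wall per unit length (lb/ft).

K_a1 = tan²(45°−37.7°/2) = 0.2411; K_a2 = tan²(45°−33.0°/2) = 0.2948.
Layer 1: σ at base = K_a1 γ₁ h₁ = 247.6 psf; P₁ = ½×247.6×9.7 = 1201.
Layer 2: σ_v at top = γ₁h₁ = 1027; σ_h top = K_a2×1027 = 302.8; σ_h base = K_a2×(1027+104.5×13.4) = 715.6.
P₂ = ½(302.8+715.6)×13.4 = 6824. Total P_a = 1201+6824 = 8025 lb/ft.

8020 lb/ft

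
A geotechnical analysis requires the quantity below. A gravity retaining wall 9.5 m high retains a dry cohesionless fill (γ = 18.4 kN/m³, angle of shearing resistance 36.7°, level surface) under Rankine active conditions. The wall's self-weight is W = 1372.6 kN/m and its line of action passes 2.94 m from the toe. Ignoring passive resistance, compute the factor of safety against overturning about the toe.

K_a = tan²(45° − 36.7°/2) = 0.2519.
P_a = ½K_aγH² = 0.5×0.2519×18.4×9.5² = 209.1 kN/m, acting at H/3 = 3.167 m above the base.
Overturning moment M_o = P_a × H/3 = 209.1 × 3.167 = 662.2.
Resisting moment M_r = W × 2.94 = 1372.6 × 2.94 = 4035.
FS_overturning = M_r/M_o = 4035/662.2 = 6.094.

6.09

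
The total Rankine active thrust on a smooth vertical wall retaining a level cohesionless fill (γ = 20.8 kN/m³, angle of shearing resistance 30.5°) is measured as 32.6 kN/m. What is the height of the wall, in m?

K_a = 0.3267. P_a = ½ K_a γ H² ⇒ H = √(2P_a/(K_a γ)).
H = √(2×32.6/(0.3267×20.8)) = 3.098 m.

3.10 m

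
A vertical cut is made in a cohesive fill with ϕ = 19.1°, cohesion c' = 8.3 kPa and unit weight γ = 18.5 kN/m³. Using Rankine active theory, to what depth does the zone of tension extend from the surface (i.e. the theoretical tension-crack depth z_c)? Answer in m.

1.26 m

K_a = tan²(45° − 19.1°/2) = 0.5069; √K_a = 0.7120.
The active pressure is zero where K_a γ z = 2c√K_a, so z_c = 2c/(γ√K_a) = 2×8.3/(18.5×0.7120) = 1.260 m.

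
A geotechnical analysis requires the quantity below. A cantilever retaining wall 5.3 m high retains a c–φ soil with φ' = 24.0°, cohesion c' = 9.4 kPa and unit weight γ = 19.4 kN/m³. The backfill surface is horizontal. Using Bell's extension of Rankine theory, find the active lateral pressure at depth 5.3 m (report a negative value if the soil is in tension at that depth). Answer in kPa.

K_a = (1 − sin φ)/(1 + sin φ) = 0.4217.
σ_a = K_a γ z − 2c√K_a = 0.4217×19.4×5.3 − 2×9.4×0.6494 = 31.15 kPa.

31.2 kPa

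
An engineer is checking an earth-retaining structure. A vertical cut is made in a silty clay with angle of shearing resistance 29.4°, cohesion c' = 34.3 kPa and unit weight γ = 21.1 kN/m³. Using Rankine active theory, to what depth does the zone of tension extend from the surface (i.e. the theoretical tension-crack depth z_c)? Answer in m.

K_a = tan²(45° − 29.4°/2) = 0.3415; √K_a = 0.5844.
The active pressure is zero where K_a γ z = 2c√K_a, so z_c = 2c/(γ√K_a) = 2×34.3/(21.1×0.5844) = 5.564 m.

5.56 m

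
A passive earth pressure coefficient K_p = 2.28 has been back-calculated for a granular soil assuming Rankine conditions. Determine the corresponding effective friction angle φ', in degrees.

K_p = (1+sin φ)/(1−sin φ) ⇒ sin φ = (K_p − 1)/(K_p + 1) = 0.3902.
φ = arcsin(0.3902) = 22.97°.

23.0°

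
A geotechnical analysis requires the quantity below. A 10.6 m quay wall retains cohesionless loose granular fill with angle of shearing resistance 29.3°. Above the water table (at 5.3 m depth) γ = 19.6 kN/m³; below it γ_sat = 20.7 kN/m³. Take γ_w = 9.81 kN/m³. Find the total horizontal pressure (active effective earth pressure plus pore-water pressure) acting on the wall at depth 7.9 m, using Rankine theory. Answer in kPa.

K_a = (1 − sin φ)/(1 + sin φ) = 0.3428.
γ' = 20.7 − 9.81 = 10.89 kN/m³.
Effective vertical stress at 7.9 m: σ'_v = 19.6×5.3 + 10.89×2.60 = 132.2 kPa.
σ'_h = K_a σ'_v = 0.3428 × 132.2 = 45.32 kPa; u = γ_w × 2.60 = 25.51 kPa.
Total σ_h = 45.32 + 25.51 = 70.83 kPa.

70.8 kPa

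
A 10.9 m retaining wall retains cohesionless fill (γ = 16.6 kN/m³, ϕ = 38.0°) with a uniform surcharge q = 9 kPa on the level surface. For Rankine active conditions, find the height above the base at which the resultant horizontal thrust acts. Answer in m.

K_a = 0.2379.
Triangular part P₁ = ½K_aγH² = 234.6 at H/3 = 3.633 m; rectangular part P₂ = K_a q H = 23.34 at H/2 = 5.450 m.
ȳ = (P₁·3.633 + P₂·5.450)/(P₁+P₂) = 3.798 m.

3.80 m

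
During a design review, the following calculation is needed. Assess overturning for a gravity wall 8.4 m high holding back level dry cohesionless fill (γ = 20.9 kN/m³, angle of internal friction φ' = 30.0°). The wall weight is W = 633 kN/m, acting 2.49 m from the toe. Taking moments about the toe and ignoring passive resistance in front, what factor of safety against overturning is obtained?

K_a = tan²(45° − 30.0°/2) = 0.3333.
P_a = ½K_aγH² = 0.5×0.3333×20.9×8.4² = 245.8 kN/m, acting at H/3 = 2.800 m above the base.
Overturning moment M_o = P_a × H/3 = 245.8 × 2.800 = 688.2.
Resisting moment M_r = W × 2.49 = 633 × 2.49 = 1576.
FS_overturning = M_r/M_o = 1576/688.2 = 2.290.

2.29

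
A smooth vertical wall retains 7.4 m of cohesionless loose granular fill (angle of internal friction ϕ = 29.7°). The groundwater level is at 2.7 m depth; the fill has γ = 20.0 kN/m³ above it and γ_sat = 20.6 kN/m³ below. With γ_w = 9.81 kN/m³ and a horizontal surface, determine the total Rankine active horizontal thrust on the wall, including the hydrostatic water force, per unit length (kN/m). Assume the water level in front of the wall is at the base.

259 kN/m

K_a = tan²(45° − φ/2) = 0.3374.
γ' = 20.6 − 9.81 = 10.79 kN/m³. Depth below WT = 4.7 m.
σ'_h at WT = K_a γ d_w = 18.22 kPa; at base = 18.22 + K_a γ' × 4.7 = 35.33 kPa.
P₁ (0–2.7 m) = ½×18.22×2.7 = 24.60. P₂ (2.7–7.4 m) = ½(18.22+35.33)×4.7 = 125.8.
P_w = ½ γ_w h₂² = 0.5×9.81×4.7² = 108.4. Total = 24.60+125.8+108.4 = 258.8 kN/m.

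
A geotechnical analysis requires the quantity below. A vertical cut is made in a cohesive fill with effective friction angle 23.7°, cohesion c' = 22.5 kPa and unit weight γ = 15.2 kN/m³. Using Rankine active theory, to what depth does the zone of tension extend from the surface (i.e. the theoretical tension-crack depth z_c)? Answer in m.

K_a = tan²(45° − 23.7°/2) = 0.4266; √K_a = 0.6531.
The active pressure is zero where K_a γ z = 2c√K_a, so z_c = 2c/(γ√K_a) = 2×22.5/(15.2×0.6531) = 4.533 m.

4.53 m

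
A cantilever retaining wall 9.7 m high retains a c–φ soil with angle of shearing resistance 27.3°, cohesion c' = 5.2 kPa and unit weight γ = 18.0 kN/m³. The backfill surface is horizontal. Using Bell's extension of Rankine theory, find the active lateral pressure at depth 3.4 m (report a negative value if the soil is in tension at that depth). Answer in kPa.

K_a = (1 − sin φ)/(1 + sin φ) = 0.3711.
σ_a = K_a γ z − 2c√K_a = 0.3711×18.0×3.4 − 2×5.2×0.6092 = 16.38 kPa.

16.4 kPa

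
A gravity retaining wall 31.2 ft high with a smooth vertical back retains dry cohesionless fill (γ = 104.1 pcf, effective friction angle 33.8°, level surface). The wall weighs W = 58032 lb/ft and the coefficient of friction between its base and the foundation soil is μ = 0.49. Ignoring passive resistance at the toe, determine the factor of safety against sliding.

K_a = tan²(45° − 33.8°/2) = 0.2851.
P_a = ½K_aγH² = 0.5×0.2851×104.1×31.2² = 14450 lb/ft, acting at H/3 = 10.40 ft above the base.
FS_sliding = μW / P_a = 0.49×58032 / 14450 = 1.968.

1.97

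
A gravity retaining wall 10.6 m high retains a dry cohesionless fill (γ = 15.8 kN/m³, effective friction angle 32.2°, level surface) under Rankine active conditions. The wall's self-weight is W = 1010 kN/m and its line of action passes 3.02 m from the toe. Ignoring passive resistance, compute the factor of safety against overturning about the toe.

K_a = tan²(45° − 32.2°/2) = 0.3047.
P_a = ½K_aγH² = 0.5×0.3047×15.8×10.6² = 270.5 kN/m, acting at H/3 = 3.533 m above the base.
Overturning moment M_o = P_a × H/3 = 270.5 × 3.533 = 955.8.
Resisting moment M_r = W × 3.02 = 1010 × 3.02 = 3050.
FS_overturning = M_r/M_o = 3050/955.8 = 3.191.

3.19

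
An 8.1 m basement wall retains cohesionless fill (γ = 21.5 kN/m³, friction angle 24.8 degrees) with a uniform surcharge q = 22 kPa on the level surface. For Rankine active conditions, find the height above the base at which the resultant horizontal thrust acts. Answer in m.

K_a = 0.4090.
Triangular part P₁ = ½K_aγH² = 288.5 at H/3 = 2.700 m; rectangular part P₂ = K_a q H = 72.88 at H/2 = 4.050 m.
ȳ = (P₁·2.700 + P₂·4.050)/(P₁+P₂) = 2.972 m.

2.97 m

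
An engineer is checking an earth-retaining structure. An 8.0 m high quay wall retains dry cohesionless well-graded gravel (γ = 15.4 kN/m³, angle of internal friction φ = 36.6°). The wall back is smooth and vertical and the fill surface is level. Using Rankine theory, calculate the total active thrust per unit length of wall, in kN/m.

K_a = tan²(45° − φ/2) = 0.2530.
P_a = ½ K_a γ H² = 0.5 × 0.2530 × 15.4 × 8.0² = 124.7 kN/m.

125 kN/m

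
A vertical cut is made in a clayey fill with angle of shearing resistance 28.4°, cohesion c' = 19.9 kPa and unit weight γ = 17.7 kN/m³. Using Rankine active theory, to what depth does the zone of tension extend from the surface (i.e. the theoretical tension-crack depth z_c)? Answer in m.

K_a = tan²(45° − 28.4°/2) = 0.3554; √K_a = 0.5961.
The active pressure is zero where K_a γ z = 2c√K_a, so z_c = 2c/(γ√K_a) = 2×19.9/(17.7×0.5961) = 3.772 m.

3.77 m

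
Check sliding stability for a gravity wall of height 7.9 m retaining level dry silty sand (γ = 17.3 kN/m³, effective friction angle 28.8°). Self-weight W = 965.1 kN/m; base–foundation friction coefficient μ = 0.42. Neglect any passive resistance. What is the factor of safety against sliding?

K_a = tan²(45° − 28.8°/2) = 0.3498.
P_a = ½K_aγH² = 0.5×0.3498×17.3×7.9² = 188.8 kN/m, acting at H/3 = 2.633 m above the base.
FS_sliding = μW / P_a = 0.42×965.1 / 188.8 = 2.147.

2.15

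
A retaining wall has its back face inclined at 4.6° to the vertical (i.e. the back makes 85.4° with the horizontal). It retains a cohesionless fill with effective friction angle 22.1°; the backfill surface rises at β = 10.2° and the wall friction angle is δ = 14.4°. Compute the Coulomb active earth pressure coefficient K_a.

0.523

K_a = sin²(α+φ) / [sin²α · sin(α−δ) · (1 + √{sin(φ+δ)sin(φ−β) / (sin(α−δ)sin(α+β))})²].
With α = 85.4°, φ = 22.1°, δ = 14.4°, β = 10.2°: K_a = 0.5227.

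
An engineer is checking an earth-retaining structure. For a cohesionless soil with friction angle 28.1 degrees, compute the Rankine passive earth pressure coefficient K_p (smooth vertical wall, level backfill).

2.78

K_p = (1 + sin φ)/(1 − sin φ) = tan²(45° + 28.1°/2) = 2.781.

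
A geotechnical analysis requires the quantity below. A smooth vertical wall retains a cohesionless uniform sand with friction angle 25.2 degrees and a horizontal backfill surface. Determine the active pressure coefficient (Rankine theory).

K_a = (1 − sin φ)/(1 + sin φ) = (1 − sin 25.2°)/(1 + sin 25.2°) = 0.4027.

0.403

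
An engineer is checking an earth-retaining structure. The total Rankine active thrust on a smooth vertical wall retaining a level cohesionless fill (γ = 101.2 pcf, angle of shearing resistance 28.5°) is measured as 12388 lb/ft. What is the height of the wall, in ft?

K_a = 0.3540. P_a = ½ K_a γ H² ⇒ H = √(2P_a/(K_a γ)).
H = √(2×12388/(0.3540×101.2)) = 26.30 ft.

26.3 ft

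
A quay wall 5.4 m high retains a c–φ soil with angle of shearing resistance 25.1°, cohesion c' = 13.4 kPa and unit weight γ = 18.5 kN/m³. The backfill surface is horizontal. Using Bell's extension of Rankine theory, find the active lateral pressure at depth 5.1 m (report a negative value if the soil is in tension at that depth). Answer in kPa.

K_a = (1 − sin φ)/(1 + sin φ) = 0.4043.
σ_a = K_a γ z − 2c√K_a = 0.4043×18.5×5.1 − 2×13.4×0.6358 = 21.10 kPa.

21.1 kPa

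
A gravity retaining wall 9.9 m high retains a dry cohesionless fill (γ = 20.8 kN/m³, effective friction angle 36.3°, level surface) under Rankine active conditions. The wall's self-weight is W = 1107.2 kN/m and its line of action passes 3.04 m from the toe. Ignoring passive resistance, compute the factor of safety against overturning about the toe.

3.90

K_a = tan²(45° − 36.3°/2) = 0.2563.
P_a = ½K_aγH² = 0.5×0.2563×20.8×9.9² = 261.2 kN/m, acting at H/3 = 3.300 m above the base.
Overturning moment M_o = P_a × H/3 = 261.2 × 3.300 = 862.0.
Resisting moment M_r = W × 3.04 = 1107.2 × 3.04 = 3366.
FS_overturning = M_r/M_o = 3366/862.0 = 3.905.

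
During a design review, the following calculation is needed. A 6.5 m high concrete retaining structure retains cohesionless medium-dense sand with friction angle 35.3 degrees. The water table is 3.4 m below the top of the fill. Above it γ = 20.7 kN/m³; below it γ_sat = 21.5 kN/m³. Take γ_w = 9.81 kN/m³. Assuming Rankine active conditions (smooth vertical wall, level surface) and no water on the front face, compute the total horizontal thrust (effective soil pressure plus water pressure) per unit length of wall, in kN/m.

153 kN/m

K_a = tan²(45° − φ/2) = 0.2675.
γ' = 21.5 − 9.81 = 11.69 kN/m³. Depth below WT = 3.1 m.
σ'_h at WT = K_a γ d_w = 18.83 kPa; at base = 18.83 + K_a γ' × 3.1 = 28.53 kPa.
P₁ (0–3.4 m) = ½×18.83×3.4 = 32.01. P₂ (3.4–6.5 m) = ½(18.83+28.53)×3.1 = 73.40.
P_w = ½ γ_w h₂² = 0.5×9.81×3.1² = 47.14. Total = 32.01+73.40+47.14 = 152.5 kN/m.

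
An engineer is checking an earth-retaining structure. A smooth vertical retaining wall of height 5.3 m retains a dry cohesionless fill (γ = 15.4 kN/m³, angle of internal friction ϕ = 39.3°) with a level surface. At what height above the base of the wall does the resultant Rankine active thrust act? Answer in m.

K_a = 0.2245.
The pressure distribution is triangular, so the resultant acts at H/3 above the base = 5.3/3 = 1.767 m.

1.77 m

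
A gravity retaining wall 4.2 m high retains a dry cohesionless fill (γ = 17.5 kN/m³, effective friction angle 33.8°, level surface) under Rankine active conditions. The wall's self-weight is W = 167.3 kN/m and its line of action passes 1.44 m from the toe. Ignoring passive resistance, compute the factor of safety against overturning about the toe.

3.91

K_a = tan²(45° − 33.8°/2) = 0.2851.
P_a = ½K_aγH² = 0.5×0.2851×17.5×4.2² = 44.01 kN/m, acting at H/3 = 1.400 m above the base.
Overturning moment M_o = P_a × H/3 = 44.01 × 1.400 = 61.61.
Resisting moment M_r = W × 1.44 = 167.3 × 1.44 = 240.9.
FS_overturning = M_r/M_o = 240.9/61.61 = 3.910.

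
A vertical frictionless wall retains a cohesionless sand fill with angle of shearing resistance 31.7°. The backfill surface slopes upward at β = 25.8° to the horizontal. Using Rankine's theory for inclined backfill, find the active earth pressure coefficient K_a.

0.457

K_a = cos β · (cos β − √(cos²β − cos²φ)) / (cos β + √(cos²β − cos²φ)).
cos β = 0.9003, cos φ = 0.8508, √(cos²β − cos²φ) = 0.2944.
K_a = 0.9003 × (0.9003 − 0.2944)/(0.9003 + 0.2944) = 0.4566.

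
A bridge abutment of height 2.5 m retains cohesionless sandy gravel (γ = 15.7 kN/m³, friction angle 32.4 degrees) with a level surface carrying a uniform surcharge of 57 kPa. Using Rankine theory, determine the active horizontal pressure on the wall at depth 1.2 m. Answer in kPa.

K_a = (1 − sin φ)/(1 + sin φ) = 0.3022.
σ_v = γz + q = 15.7 × 1.2 + 57 = 75.84 kPa.
σ_h = K_a σ_v = 0.3022 × 75.84 = 22.92 kPa.

22.9 kPa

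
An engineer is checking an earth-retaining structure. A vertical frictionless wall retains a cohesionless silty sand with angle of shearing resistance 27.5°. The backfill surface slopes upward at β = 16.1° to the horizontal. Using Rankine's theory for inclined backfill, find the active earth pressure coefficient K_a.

K_a = cos β · (cos β − √(cos²β − cos²φ)) / (cos β + √(cos²β − cos²φ)).
cos β = 0.9608, cos φ = 0.8870, √(cos²β − cos²φ) = 0.3692.
K_a = 0.9608 × (0.9608 − 0.3692)/(0.9608 + 0.3692) = 0.4274.

0.427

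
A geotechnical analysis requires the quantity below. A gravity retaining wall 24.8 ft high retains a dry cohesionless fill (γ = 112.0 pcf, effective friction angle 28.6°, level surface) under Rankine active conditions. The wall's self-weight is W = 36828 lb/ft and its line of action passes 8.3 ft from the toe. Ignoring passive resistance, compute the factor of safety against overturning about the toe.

K_a = tan²(45° − 28.6°/2) = 0.3525.
P_a = ½K_aγH² = 0.5×0.3525×112.0×24.8² = 12140 lb/ft, acting at H/3 = 8.267 ft above the base.
Overturning moment M_o = P_a × H/3 = 12140 × 8.267 = 100400.
Resisting moment M_r = W × 8.3 = 36828 × 8.3 = 305700.
FS_overturning = M_r/M_o = 305700/100400 = 3.045.

3.05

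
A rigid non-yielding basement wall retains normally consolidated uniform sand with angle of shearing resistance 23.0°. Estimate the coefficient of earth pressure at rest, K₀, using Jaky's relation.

0.609

K₀ = 1 − sin φ' = 1 − sin 23.0° = 0.6093.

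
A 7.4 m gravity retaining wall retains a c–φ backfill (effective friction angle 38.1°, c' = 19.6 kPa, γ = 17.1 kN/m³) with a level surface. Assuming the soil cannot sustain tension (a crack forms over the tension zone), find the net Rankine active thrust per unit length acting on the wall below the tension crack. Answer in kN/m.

14.6 kN/m

K_a = 0.2368; √K_a = 0.4867.
Tension-crack depth z_c = 2c/(γ√K_a) = 2×19.6/(17.1×0.4867) = 4.711 m.
σ_a at base = K_a γ H − 2c√K_a = 0.2368×17.1×7.4 − 2×19.6×0.4867 = 10.89 kPa.
P_a = ½ × 10.89 × (H − z_c) = 0.5×10.89×2.689 = 14.65 kN/m.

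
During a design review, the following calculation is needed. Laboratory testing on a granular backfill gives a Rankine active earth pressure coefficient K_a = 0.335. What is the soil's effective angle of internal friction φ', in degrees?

K_a = tan²(45° − φ/2) ⇒ 45° − φ/2 = arctan(√0.335) = 30.06°.
φ = 2(45° − 30.06°) = 29.88°.

29.9°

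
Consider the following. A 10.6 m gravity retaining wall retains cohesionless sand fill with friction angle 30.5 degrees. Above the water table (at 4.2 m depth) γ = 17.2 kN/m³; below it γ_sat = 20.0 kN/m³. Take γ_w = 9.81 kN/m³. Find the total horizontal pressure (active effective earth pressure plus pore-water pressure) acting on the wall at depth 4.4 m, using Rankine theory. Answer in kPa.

K_a = (1 − sin φ)/(1 + sin φ) = 0.3267.
γ' = 20.0 − 9.81 = 10.19 kN/m³.
Effective vertical stress at 4.4 m: σ'_v = 17.2×4.2 + 10.19×0.200 = 74.28 kPa.
σ'_h = K_a σ'_v = 0.3267 × 74.28 = 24.26 kPa; u = γ_w × 0.200 = 1.962 kPa.
Total σ_h = 24.26 + 1.962 = 26.23 kPa.

26.2 kPa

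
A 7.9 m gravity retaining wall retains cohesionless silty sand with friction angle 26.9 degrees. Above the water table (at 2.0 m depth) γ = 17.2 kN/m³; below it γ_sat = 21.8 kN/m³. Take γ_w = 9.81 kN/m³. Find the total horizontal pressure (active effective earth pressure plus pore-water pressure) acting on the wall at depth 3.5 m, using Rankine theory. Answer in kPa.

34.5 kPa

K_a = (1 − sin φ)/(1 + sin φ) = 0.3770.
γ' = 21.8 − 9.81 = 11.99 kN/m³.
Effective vertical stress at 3.5 m: σ'_v = 17.2×2.0 + 11.99×1.50 = 52.38 kPa.
σ'_h = K_a σ'_v = 0.3770 × 52.38 = 19.75 kPa; u = γ_w × 1.50 = 14.71 kPa.
Total σ_h = 19.75 + 14.71 = 34.46 kPa.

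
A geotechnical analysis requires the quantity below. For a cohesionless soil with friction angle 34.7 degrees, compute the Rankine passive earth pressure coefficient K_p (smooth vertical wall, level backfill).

3.64

K_p = (1 + sin φ)/(1 − sin φ) = tan²(45° + 34.7°/2) = 3.643.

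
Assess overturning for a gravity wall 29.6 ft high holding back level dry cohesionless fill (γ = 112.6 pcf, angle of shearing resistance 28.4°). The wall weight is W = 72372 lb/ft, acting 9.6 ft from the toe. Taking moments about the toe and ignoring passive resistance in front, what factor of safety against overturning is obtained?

K_a = tan²(45° − 28.4°/2) = 0.3554.
P_a = ½K_aγH² = 0.5×0.3554×112.6×29.6² = 17530 lb/ft, acting at H/3 = 9.867 ft above the base.
Overturning moment M_o = P_a × H/3 = 17530 × 9.867 = 173000.
Resisting moment M_r = W × 9.6 = 72372 × 9.6 = 694800.
FS_overturning = M_r/M_o = 694800/173000 = 4.017.

4.02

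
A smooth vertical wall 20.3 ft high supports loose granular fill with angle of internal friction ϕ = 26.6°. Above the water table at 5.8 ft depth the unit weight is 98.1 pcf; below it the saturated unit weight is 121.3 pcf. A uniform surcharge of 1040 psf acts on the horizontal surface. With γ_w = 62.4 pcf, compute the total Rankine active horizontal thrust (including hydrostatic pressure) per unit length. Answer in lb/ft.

20800 lb/ft

K_a = tan²(45° − φ/2) = 0.3814.
γ' = 121.3 − 62.4 = 58.90 pcf. h₂ = H − d_w = 14.5 ft.
σ'_h: at surface K_a·q = 396.7; at WT K_a(q+γd_w) = 613.7; at base K_a(q+γd_w+γ'h₂) = 939.5 psf.
P₁ = ½(396.7+613.7)×5.8 = 2930; P₂ = ½(613.7+939.5)×14.5 = 11260; P_w = ½γ_w h₂² = 6560.
Total = 2930+11260+6560 = 20750 lb/ft.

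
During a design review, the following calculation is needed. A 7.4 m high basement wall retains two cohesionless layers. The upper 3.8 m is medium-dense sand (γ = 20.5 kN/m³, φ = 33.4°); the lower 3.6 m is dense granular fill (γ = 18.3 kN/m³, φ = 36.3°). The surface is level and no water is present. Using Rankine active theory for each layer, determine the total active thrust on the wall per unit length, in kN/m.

145 kN/m

K_a1 = tan²(45°−33.4°/2) = 0.2899; K_a2 = tan²(45°−36.3°/2) = 0.2563.
Layer 1: σ at base = K_a1 γ₁ h₁ = 22.58 kPa; P₁ = ½×22.58×3.8 = 42.91.
Layer 2: σ_v at top = γ₁h₁ = 77.90; σ_h top = K_a2×77.90 = 19.96; σ_h base = K_a2×(77.90+18.3×3.6) = 36.85.
P₂ = ½(19.96+36.85)×3.6 = 102.3. Total P_a = 42.91+102.3 = 145.2 kN/m.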